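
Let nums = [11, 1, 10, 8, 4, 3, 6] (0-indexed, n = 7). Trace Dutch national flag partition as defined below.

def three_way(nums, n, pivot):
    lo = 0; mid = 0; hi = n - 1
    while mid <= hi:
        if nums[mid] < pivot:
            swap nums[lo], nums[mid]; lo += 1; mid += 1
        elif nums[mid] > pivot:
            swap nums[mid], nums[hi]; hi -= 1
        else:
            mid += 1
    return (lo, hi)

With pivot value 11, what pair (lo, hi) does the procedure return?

(6, 6)

lo=0 mid=0 hi=6
11=11: mid=1
1<11: swap(0,1), lo=1 mid=2 ⇒ [1, 11, 10, 8, 4, 3, 6]
10<11: swap(1,2), lo=2 mid=3 ⇒ [1, 10, 11, 8, 4, 3, 6]
8<11: swap(2,3), lo=3 mid=4 ⇒ [1, 10, 8, 11, 4, 3, 6]
4<11: swap(3,4), lo=4 mid=5 ⇒ [1, 10, 8, 4, 11, 3, 6]
3<11: swap(4,5), lo=5 mid=6 ⇒ [1, 10, 8, 4, 3, 11, 6]
6<11: swap(5,6), lo=6 mid=7 ⇒ [1, 10, 8, 4, 3, 6, 11]
done. lo=6 hi=6; nums=[1, 10, 8, 4, 3, 6, 11]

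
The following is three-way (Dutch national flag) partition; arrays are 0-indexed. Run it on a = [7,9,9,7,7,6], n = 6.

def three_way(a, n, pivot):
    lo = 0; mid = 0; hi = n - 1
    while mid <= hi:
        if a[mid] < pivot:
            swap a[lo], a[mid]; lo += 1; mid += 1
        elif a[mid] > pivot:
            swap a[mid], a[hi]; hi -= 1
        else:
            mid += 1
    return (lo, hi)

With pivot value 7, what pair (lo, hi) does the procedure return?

lo=0 mid=0 hi=5
7=7: mid=1
9>7: swap(1,5), hi=4 ⇒ [7,6,9,7,7,9]
6<7: swap(0,1), lo=1 mid=2 ⇒ [6,7,9,7,7,9]
9>7: swap(2,4), hi=3 ⇒ [6,7,7,7,9,9]
7=7: mid=3
7=7: mid=4
done. lo=1 hi=3; a=[6,7,7,7,9,9]

(1, 3)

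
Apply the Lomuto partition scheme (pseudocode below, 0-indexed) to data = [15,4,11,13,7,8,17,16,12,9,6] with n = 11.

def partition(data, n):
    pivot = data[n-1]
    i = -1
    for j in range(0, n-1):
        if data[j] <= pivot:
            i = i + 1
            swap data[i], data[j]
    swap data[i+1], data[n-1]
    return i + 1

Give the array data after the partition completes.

pivot=6, i=-1
j=0: 15>6, skip
j=1: 4≤6, i=0, swap(0,1) ⇒ [4,15,11,13,7,8,17,16,12,9,6]
j=2: 11>6, skip
j=3: 13>6, skip
j=4: 7>6, skip
j=5: 8>6, skip
j=6: 17>6, skip
j=7: 16>6, skip
j=8: 12>6, skip
j=9: 9>6, skip
swap(1,10) ⇒ [4,6,11,13,7,8,17,16,12,9,15]; return 1

[4,6,11,13,7,8,17,16,12,9,15]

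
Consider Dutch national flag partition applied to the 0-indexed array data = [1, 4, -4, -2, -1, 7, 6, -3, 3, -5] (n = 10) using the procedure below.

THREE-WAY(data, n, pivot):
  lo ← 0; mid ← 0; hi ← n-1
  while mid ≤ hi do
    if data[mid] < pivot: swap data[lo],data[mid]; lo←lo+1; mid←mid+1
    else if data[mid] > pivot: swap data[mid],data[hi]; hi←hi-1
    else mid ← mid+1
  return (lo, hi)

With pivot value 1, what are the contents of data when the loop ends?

[-5, -4, -2, -1, -3, 1, 6, 3, 7, 4]

lo=0 mid=0 hi=9
1=1: mid=1
4>1: swap(1,9), hi=8 ⇒ [1, -5, -4, -2, -1, 7, 6, -3, 3, 4]
-5<1: swap(0,1), lo=1 mid=2 ⇒ [-5, 1, -4, -2, -1, 7, 6, -3, 3, 4]
-4<1: swap(1,2), lo=2 mid=3 ⇒ [-5, -4, 1, -2, -1, 7, 6, -3, 3, 4]
-2<1: swap(2,3), lo=3 mid=4 ⇒ [-5, -4, -2, 1, -1, 7, 6, -3, 3, 4]
-1<1: swap(3,4), lo=4 mid=5 ⇒ [-5, -4, -2, -1, 1, 7, 6, -3, 3, 4]
7>1: swap(5,8), hi=7 ⇒ [-5, -4, -2, -1, 1, 3, 6, -3, 7, 4]
3>1: swap(5,7), hi=6 ⇒ [-5, -4, -2, -1, 1, -3, 6, 3, 7, 4]
-3<1: swap(4,5), lo=5 mid=6 ⇒ [-5, -4, -2, -1, -3, 1, 6, 3, 7, 4]
6>1: swap(6,6), hi=5 ⇒ [-5, -4, -2, -1, -3, 1, 6, 3, 7, 4]
done. lo=5 hi=5; data=[-5, -4, -2, -1, -3, 1, 6, 3, 7, 4]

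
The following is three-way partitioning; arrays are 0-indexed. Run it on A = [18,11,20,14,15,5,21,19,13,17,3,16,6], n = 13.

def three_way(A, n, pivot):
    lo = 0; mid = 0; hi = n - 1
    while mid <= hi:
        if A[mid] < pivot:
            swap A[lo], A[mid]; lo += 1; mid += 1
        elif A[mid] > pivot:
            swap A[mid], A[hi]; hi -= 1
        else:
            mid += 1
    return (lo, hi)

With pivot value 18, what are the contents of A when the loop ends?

pivot = 18; lo=0, mid=0, hi=12
A[mid]=18=18: mid=1
A[mid]=11<18: swap A[0],A[1]; lo=1,mid=2 → [11,18,20,14,15,5,21,19,13,17,3,16,6]
A[mid]=20>18: swap A[2],A[12]; hi=11 → [11,18,6,14,15,5,21,19,13,17,3,16,20]
A[mid]=6<18: swap A[1],A[2]; lo=2,mid=3 → [11,6,18,14,15,5,21,19,13,17,3,16,20]
A[mid]=14<18: swap A[2],A[3]; lo=3,mid=4 → [11,6,14,18,15,5,21,19,13,17,3,16,20]
A[mid]=15<18: swap A[3],A[4]; lo=4,mid=5 → [11,6,14,15,18,5,21,19,13,17,3,16,20]
A[mid]=5<18: swap A[4],A[5]; lo=5,mid=6 → [11,6,14,15,5,18,21,19,13,17,3,16,20]
A[mid]=21>18: swap A[6],A[11]; hi=10 → [11,6,14,15,5,18,16,19,13,17,3,21,20]
A[mid]=16<18: swap A[5],A[6]; lo=6,mid=7 → [11,6,14,15,5,16,18,19,13,17,3,21,20]
A[mid]=19>18: swap A[7],A[10]; hi=9 → [11,6,14,15,5,16,18,3,13,17,19,21,20]
A[mid]=3<18: swap A[6],A[7]; lo=7,mid=8 → [11,6,14,15,5,16,3,18,13,17,19,21,20]
A[mid]=13<18: swap A[7],A[8]; lo=8,mid=9 → [11,6,14,15,5,16,3,13,18,17,19,21,20]
A[mid]=17<18: swap A[8],A[9]; lo=9,mid=10 → [11,6,14,15,5,16,3,13,17,18,19,21,20]
end: lo=9, hi=9; A = [11,6,14,15,5,16,3,13,17,18,19,21,20]

[11,6,14,15,5,16,3,13,17,18,19,21,20]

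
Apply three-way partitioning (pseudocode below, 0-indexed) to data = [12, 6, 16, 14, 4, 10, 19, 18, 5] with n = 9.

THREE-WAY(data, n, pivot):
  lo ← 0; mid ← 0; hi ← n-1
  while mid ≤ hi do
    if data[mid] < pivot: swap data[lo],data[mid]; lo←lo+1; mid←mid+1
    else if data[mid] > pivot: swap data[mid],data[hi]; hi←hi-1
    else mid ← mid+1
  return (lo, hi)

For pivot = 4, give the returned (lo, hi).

lo=0 mid=0 hi=8
12>4: swap(0,8), hi=7 ⇒ [5, 6, 16, 14, 4, 10, 19, 18, 12]
5>4: swap(0,7), hi=6 ⇒ [18, 6, 16, 14, 4, 10, 19, 5, 12]
18>4: swap(0,6), hi=5 ⇒ [19, 6, 16, 14, 4, 10, 18, 5, 12]
19>4: swap(0,5), hi=4 ⇒ [10, 6, 16, 14, 4, 19, 18, 5, 12]
10>4: swap(0,4), hi=3 ⇒ [4, 6, 16, 14, 10, 19, 18, 5, 12]
4=4: mid=1
6>4: swap(1,3), hi=2 ⇒ [4, 14, 16, 6, 10, 19, 18, 5, 12]
14>4: swap(1,2), hi=1 ⇒ [4, 16, 14, 6, 10, 19, 18, 5, 12]
16>4: swap(1,1), hi=0 ⇒ [4, 16, 14, 6, 10, 19, 18, 5, 12]
done. lo=0 hi=0; data=[4, 16, 14, 6, 10, 19, 18, 5, 12]

(0, 0)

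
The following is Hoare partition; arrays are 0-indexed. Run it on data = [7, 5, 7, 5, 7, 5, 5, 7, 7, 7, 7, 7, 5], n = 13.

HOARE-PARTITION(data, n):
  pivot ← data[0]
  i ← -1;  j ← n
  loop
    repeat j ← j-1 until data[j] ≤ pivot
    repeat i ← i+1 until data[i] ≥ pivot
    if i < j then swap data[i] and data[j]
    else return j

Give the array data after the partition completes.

pivot = data[0] = 7; i = -1, j = 13
j→12 (data[12]=5≤7), i→0 (data[0]=7≥7); i<j, swap → [5, 5, 7, 5, 7, 5, 5, 7, 7, 7, 7, 7, 7]
j→11 (data[11]=7≤7), i→2 (data[2]=7≥7); i<j, swap → [5, 5, 7, 5, 7, 5, 5, 7, 7, 7, 7, 7, 7]
j→10 (data[10]=7≤7), i→4 (data[4]=7≥7); i<j, swap → [5, 5, 7, 5, 7, 5, 5, 7, 7, 7, 7, 7, 7]
j→9 (data[9]=7≤7), i→7 (data[7]=7≥7); i<j, swap → [5, 5, 7, 5, 7, 5, 5, 7, 7, 7, 7, 7, 7]
j→8, i→8; i≥j, return j=8. data = [5, 5, 7, 5, 7, 5, 5, 7, 7, 7, 7, 7, 7]

[5, 5, 7, 5, 7, 5, 5, 7, 7, 7, 7, 7, 7]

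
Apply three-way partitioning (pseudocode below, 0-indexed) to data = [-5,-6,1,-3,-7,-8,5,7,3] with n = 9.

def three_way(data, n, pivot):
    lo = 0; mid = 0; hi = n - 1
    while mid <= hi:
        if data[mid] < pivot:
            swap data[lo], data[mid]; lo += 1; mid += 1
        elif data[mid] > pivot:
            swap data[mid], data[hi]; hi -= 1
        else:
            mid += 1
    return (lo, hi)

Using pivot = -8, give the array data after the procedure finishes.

pivot = -8; lo=0, mid=0, hi=8
data[mid]=-5>-8: swap data[0],data[8]; hi=7 → [3,-6,1,-3,-7,-8,5,7,-5]
data[mid]=3>-8: swap data[0],data[7]; hi=6 → [7,-6,1,-3,-7,-8,5,3,-5]
data[mid]=7>-8: swap data[0],data[6]; hi=5 → [5,-6,1,-3,-7,-8,7,3,-5]
data[mid]=5>-8: swap data[0],data[5]; hi=4 → [-8,-6,1,-3,-7,5,7,3,-5]
data[mid]=-8=-8: mid=1
data[mid]=-6>-8: swap data[1],data[4]; hi=3 → [-8,-7,1,-3,-6,5,7,3,-5]
data[mid]=-7>-8: swap data[1],data[3]; hi=2 → [-8,-3,1,-7,-6,5,7,3,-5]
data[mid]=-3>-8: swap data[1],data[2]; hi=1 → [-8,1,-3,-7,-6,5,7,3,-5]
data[mid]=1>-8: swap data[1],data[1]; hi=0 → [-8,1,-3,-7,-6,5,7,3,-5]
end: lo=0, hi=0; data = [-8,1,-3,-7,-6,5,7,3,-5]

[-8,1,-3,-7,-6,5,7,3,-5]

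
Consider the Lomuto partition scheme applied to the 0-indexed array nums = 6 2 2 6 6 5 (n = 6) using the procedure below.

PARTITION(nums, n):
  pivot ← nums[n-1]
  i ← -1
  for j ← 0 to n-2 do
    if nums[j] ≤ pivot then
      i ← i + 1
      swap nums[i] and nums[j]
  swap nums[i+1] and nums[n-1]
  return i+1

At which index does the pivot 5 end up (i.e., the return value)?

2

pivot=5, i=-1
j=0: 6>5, skip
j=1: 2≤5, i=0, swap(0,1) ⇒ 2 6 2 6 6 5
j=2: 2≤5, i=1, swap(1,2) ⇒ 2 2 6 6 6 5
j=3: 6>5, skip
j=4: 6>5, skip
swap(2,5) ⇒ 2 2 5 6 6 6; return 2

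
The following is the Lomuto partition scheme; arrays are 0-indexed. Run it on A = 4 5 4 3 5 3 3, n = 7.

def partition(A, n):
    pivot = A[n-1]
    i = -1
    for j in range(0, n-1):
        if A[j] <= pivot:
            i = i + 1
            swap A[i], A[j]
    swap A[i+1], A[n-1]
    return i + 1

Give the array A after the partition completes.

pivot = A[6] = 3; i = -1
j=0: A[0]=4 > 3 → no swap
j=1: A[1]=5 > 3 → no swap
j=2: A[2]=4 > 3 → no swap
j=3: A[3]=3 ≤ 3 → i=0, swap A[0],A[3] → 3 5 4 4 5 3 3
j=4: A[4]=5 > 3 → no swap
j=5: A[5]=3 ≤ 3 → i=1, swap A[1],A[5] → 3 3 4 4 5 5 3
final swap A[2],A[6] → 3 3 3 4 5 5 4; return 2

3 3 3 4 5 5 4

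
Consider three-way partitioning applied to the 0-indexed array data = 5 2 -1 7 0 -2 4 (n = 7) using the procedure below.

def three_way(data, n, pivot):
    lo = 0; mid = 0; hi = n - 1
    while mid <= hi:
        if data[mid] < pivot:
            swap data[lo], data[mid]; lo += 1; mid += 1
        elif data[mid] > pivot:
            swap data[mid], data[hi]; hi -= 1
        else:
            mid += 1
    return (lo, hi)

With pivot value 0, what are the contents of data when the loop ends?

pivot = 0; lo=0, mid=0, hi=6
data[mid]=5>0: swap data[0],data[6]; hi=5 → 4 2 -1 7 0 -2 5
data[mid]=4>0: swap data[0],data[5]; hi=4 → -2 2 -1 7 0 4 5
data[mid]=-2<0: swap data[0],data[0]; lo=1,mid=1 → -2 2 -1 7 0 4 5
data[mid]=2>0: swap data[1],data[4]; hi=3 → -2 0 -1 7 2 4 5
data[mid]=0=0: mid=2
data[mid]=-1<0: swap data[1],data[2]; lo=2,mid=3 → -2 -1 0 7 2 4 5
data[mid]=7>0: swap data[3],data[3]; hi=2 → -2 -1 0 7 2 4 5
end: lo=2, hi=2; data = -2 -1 0 7 2 4 5

-2 -1 0 7 2 4 5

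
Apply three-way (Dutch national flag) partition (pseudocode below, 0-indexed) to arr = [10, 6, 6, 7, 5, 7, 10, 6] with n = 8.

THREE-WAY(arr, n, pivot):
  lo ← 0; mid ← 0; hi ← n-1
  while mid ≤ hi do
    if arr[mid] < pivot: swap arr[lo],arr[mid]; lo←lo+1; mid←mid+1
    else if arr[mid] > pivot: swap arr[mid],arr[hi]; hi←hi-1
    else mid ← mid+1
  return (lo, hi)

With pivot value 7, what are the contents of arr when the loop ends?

[6, 6, 6, 5, 7, 7, 10, 10]

lo=0 mid=0 hi=7
10>7: swap(0,7), hi=6 ⇒ [6, 6, 6, 7, 5, 7, 10, 10]
6<7: swap(0,0), lo=1 mid=1 ⇒ [6, 6, 6, 7, 5, 7, 10, 10]
6<7: swap(1,1), lo=2 mid=2 ⇒ [6, 6, 6, 7, 5, 7, 10, 10]
6<7: swap(2,2), lo=3 mid=3 ⇒ [6, 6, 6, 7, 5, 7, 10, 10]
7=7: mid=4
5<7: swap(3,4), lo=4 mid=5 ⇒ [6, 6, 6, 5, 7, 7, 10, 10]
7=7: mid=6
10>7: swap(6,6), hi=5 ⇒ [6, 6, 6, 5, 7, 7, 10, 10]
done. lo=4 hi=5; arr=[6, 6, 6, 5, 7, 7, 10, 10]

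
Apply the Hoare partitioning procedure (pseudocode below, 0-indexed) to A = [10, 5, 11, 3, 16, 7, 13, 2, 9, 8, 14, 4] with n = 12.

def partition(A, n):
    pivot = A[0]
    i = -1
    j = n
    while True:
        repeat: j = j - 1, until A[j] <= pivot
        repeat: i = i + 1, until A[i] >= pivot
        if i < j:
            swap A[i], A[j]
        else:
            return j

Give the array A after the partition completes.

pivot = A[0] = 10; i = -1, j = 12
j→11 (A[11]=4≤10), i→0 (A[0]=10≥10); i<j, swap → [4, 5, 11, 3, 16, 7, 13, 2, 9, 8, 14, 10]
j→9 (A[9]=8≤10), i→2 (A[2]=11≥10); i<j, swap → [4, 5, 8, 3, 16, 7, 13, 2, 9, 11, 14, 10]
j→8 (A[8]=9≤10), i→4 (A[4]=16≥10); i<j, swap → [4, 5, 8, 3, 9, 7, 13, 2, 16, 11, 14, 10]
j→7 (A[7]=2≤10), i→6 (A[6]=13≥10); i<j, swap → [4, 5, 8, 3, 9, 7, 2, 13, 16, 11, 14, 10]
j→6, i→7; i≥j, return j=6. A = [4, 5, 8, 3, 9, 7, 2, 13, 16, 11, 14, 10]

[4, 5, 8, 3, 9, 7, 2, 13, 16, 11, 14, 10]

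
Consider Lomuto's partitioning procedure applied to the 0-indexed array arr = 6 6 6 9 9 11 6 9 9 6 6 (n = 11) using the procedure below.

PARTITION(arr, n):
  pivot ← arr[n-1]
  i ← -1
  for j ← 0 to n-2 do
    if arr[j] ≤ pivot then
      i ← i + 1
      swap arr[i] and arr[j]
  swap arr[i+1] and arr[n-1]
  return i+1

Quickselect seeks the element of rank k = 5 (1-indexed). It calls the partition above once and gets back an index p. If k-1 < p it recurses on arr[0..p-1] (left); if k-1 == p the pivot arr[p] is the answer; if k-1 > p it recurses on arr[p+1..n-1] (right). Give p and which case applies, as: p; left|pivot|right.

5; left

pivot = arr[10] = 6; i = -1
j=0: arr[0]=6 ≤ 6 → i=0, swap arr[0],arr[0] (no change) → 6 6 6 9 9 11 6 9 9 6 6
j=1: arr[1]=6 ≤ 6 → i=1, swap arr[1],arr[1] (no change) → 6 6 6 9 9 11 6 9 9 6 6
j=2: arr[2]=6 ≤ 6 → i=2, swap arr[2],arr[2] (no change) → 6 6 6 9 9 11 6 9 9 6 6
j=3: arr[3]=9 > 6 → no swap
j=4: arr[4]=9 > 6 → no swap
j=5: arr[5]=11 > 6 → no swap
j=6: arr[6]=6 ≤ 6 → i=3, swap arr[3],arr[6] → 6 6 6 6 9 11 9 9 9 6 6
j=7: arr[7]=9 > 6 → no swap
j=8: arr[8]=9 > 6 → no swap
j=9: arr[9]=6 ≤ 6 → i=4, swap arr[4],arr[9] → 6 6 6 6 6 11 9 9 9 9 6
final swap arr[5],arr[10] → 6 6 6 6 6 6 9 9 9 9 11; return 5
p = 5; k-1 = 4 < 5 ⇒ left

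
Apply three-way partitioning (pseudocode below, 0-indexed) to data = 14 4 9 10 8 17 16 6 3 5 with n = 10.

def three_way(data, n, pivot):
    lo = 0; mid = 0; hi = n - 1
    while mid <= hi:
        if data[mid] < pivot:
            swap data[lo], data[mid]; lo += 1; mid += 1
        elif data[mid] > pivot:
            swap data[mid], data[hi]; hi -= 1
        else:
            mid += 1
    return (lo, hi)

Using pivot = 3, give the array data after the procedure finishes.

pivot = 3; lo=0, mid=0, hi=9
data[mid]=14>3: swap data[0],data[9]; hi=8 → 5 4 9 10 8 17 16 6 3 14
data[mid]=5>3: swap data[0],data[8]; hi=7 → 3 4 9 10 8 17 16 6 5 14
data[mid]=3=3: mid=1
data[mid]=4>3: swap data[1],data[7]; hi=6 → 3 6 9 10 8 17 16 4 5 14
data[mid]=6>3: swap data[1],data[6]; hi=5 → 3 16 9 10 8 17 6 4 5 14
data[mid]=16>3: swap data[1],data[5]; hi=4 → 3 17 9 10 8 16 6 4 5 14
data[mid]=17>3: swap data[1],data[4]; hi=3 → 3 8 9 10 17 16 6 4 5 14
data[mid]=8>3: swap data[1],data[3]; hi=2 → 3 10 9 8 17 16 6 4 5 14
data[mid]=10>3: swap data[1],data[2]; hi=1 → 3 9 10 8 17 16 6 4 5 14
data[mid]=9>3: swap data[1],data[1]; hi=0 → 3 9 10 8 17 16 6 4 5 14
end: lo=0, hi=0; data = 3 9 10 8 17 16 6 4 5 14

3 9 10 8 17 16 6 4 5 14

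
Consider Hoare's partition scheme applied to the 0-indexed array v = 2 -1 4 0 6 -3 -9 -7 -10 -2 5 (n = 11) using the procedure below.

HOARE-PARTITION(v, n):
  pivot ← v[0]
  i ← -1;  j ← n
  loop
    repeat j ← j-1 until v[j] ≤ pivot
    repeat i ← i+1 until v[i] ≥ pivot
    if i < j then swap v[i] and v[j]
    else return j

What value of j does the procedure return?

pivot=2
j stops at 9 (-2), i stops at 0 (2); swap ⇒ -2 -1 4 0 6 -3 -9 -7 -10 2 5
j stops at 8 (-10), i stops at 2 (4); swap ⇒ -2 -1 -10 0 6 -3 -9 -7 4 2 5
j stops at 7 (-7), i stops at 4 (6); swap ⇒ -2 -1 -10 0 -7 -3 -9 6 4 2 5
j stops at 6, i stops at 7; i≥j ⇒ return 6. v=-2 -1 -10 0 -7 -3 -9 6 4 2 5

6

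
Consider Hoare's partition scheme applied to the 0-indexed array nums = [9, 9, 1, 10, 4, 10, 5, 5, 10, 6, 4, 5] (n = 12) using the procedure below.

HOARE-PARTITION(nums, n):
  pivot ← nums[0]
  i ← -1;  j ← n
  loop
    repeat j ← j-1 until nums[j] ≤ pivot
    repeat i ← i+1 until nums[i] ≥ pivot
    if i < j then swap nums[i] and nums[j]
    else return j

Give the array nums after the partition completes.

[5, 4, 1, 6, 4, 5, 5, 10, 10, 10, 9, 9]

pivot=9
j stops at 11 (5), i stops at 0 (9); swap ⇒ [5, 9, 1, 10, 4, 10, 5, 5, 10, 6, 4, 9]
j stops at 10 (4), i stops at 1 (9); swap ⇒ [5, 4, 1, 10, 4, 10, 5, 5, 10, 6, 9, 9]
j stops at 9 (6), i stops at 3 (10); swap ⇒ [5, 4, 1, 6, 4, 10, 5, 5, 10, 10, 9, 9]
j stops at 7 (5), i stops at 5 (10); swap ⇒ [5, 4, 1, 6, 4, 5, 5, 10, 10, 10, 9, 9]
j stops at 6, i stops at 7; i≥j ⇒ return 6. nums=[5, 4, 1, 6, 4, 5, 5, 10, 10, 10, 9, 9]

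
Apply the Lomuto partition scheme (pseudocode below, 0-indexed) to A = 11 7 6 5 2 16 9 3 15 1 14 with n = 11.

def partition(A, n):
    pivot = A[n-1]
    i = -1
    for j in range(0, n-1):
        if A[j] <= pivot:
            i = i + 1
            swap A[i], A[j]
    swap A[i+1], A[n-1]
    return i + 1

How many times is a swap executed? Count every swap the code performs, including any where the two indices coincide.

pivot = A[10] = 14; i = -1
j=0: A[0]=11 ≤ 14 → i=0, swap A[0],A[0] (no change) → 11 7 6 5 2 16 9 3 15 1 14
j=1: A[1]=7 ≤ 14 → i=1, swap A[1],A[1] (no change) → 11 7 6 5 2 16 9 3 15 1 14
j=2: A[2]=6 ≤ 14 → i=2, swap A[2],A[2] (no change) → 11 7 6 5 2 16 9 3 15 1 14
j=3: A[3]=5 ≤ 14 → i=3, swap A[3],A[3] (no change) → 11 7 6 5 2 16 9 3 15 1 14
j=4: A[4]=2 ≤ 14 → i=4, swap A[4],A[4] (no change) → 11 7 6 5 2 16 9 3 15 1 14
j=5: A[5]=16 > 14 → no swap
j=6: A[6]=9 ≤ 14 → i=5, swap A[5],A[6] → 11 7 6 5 2 9 16 3 15 1 14
j=7: A[7]=3 ≤ 14 → i=6, swap A[6],A[7] → 11 7 6 5 2 9 3 16 15 1 14
j=8: A[8]=15 > 14 → no swap
j=9: A[9]=1 ≤ 14 → i=7, swap A[7],A[9] → 11 7 6 5 2 9 3 1 15 16 14
final swap A[8],A[10] → 11 7 6 5 2 9 3 1 14 16 15; return 8

9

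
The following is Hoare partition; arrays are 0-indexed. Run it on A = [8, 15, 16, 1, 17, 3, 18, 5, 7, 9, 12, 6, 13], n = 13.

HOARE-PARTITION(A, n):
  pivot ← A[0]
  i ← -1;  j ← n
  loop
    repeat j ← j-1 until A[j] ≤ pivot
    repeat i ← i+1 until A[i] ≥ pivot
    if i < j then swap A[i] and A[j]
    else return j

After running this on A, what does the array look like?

pivot=8
j stops at 11 (6), i stops at 0 (8); swap ⇒ [6, 15, 16, 1, 17, 3, 18, 5, 7, 9, 12, 8, 13]
j stops at 8 (7), i stops at 1 (15); swap ⇒ [6, 7, 16, 1, 17, 3, 18, 5, 15, 9, 12, 8, 13]
j stops at 7 (5), i stops at 2 (16); swap ⇒ [6, 7, 5, 1, 17, 3, 18, 16, 15, 9, 12, 8, 13]
j stops at 5 (3), i stops at 4 (17); swap ⇒ [6, 7, 5, 1, 3, 17, 18, 16, 15, 9, 12, 8, 13]
j stops at 4, i stops at 5; i≥j ⇒ return 4. A=[6, 7, 5, 1, 3, 17, 18, 16, 15, 9, 12, 8, 13]

[6, 7, 5, 1, 3, 17, 18, 16, 15, 9, 12, 8, 13]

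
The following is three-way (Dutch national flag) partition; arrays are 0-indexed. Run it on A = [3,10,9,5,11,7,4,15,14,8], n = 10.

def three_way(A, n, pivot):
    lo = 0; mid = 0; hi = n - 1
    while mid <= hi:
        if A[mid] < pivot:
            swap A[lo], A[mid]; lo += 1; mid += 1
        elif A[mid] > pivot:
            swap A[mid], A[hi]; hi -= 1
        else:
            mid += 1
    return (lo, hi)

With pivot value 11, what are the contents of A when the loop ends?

pivot = 11; lo=0, mid=0, hi=9
A[mid]=3<11: swap A[0],A[0]; lo=1,mid=1 → [3,10,9,5,11,7,4,15,14,8]
A[mid]=10<11: swap A[1],A[1]; lo=2,mid=2 → [3,10,9,5,11,7,4,15,14,8]
A[mid]=9<11: swap A[2],A[2]; lo=3,mid=3 → [3,10,9,5,11,7,4,15,14,8]
A[mid]=5<11: swap A[3],A[3]; lo=4,mid=4 → [3,10,9,5,11,7,4,15,14,8]
A[mid]=11=11: mid=5
A[mid]=7<11: swap A[4],A[5]; lo=5,mid=6 → [3,10,9,5,7,11,4,15,14,8]
A[mid]=4<11: swap A[5],A[6]; lo=6,mid=7 → [3,10,9,5,7,4,11,15,14,8]
A[mid]=15>11: swap A[7],A[9]; hi=8 → [3,10,9,5,7,4,11,8,14,15]
A[mid]=8<11: swap A[6],A[7]; lo=7,mid=8 → [3,10,9,5,7,4,8,11,14,15]
A[mid]=14>11: swap A[8],A[8]; hi=7 → [3,10,9,5,7,4,8,11,14,15]
end: lo=7, hi=7; A = [3,10,9,5,7,4,8,11,14,15]

[3,10,9,5,7,4,8,11,14,15]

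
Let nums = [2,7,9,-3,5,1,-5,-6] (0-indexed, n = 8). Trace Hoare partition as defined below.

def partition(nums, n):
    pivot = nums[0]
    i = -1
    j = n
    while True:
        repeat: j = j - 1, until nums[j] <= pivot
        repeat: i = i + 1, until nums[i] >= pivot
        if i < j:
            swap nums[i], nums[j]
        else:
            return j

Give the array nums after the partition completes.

pivot=2
j stops at 7 (-6), i stops at 0 (2); swap ⇒ [-6,7,9,-3,5,1,-5,2]
j stops at 6 (-5), i stops at 1 (7); swap ⇒ [-6,-5,9,-3,5,1,7,2]
j stops at 5 (1), i stops at 2 (9); swap ⇒ [-6,-5,1,-3,5,9,7,2]
j stops at 3, i stops at 4; i≥j ⇒ return 3. nums=[-6,-5,1,-3,5,9,7,2]

[-6,-5,1,-3,5,9,7,2]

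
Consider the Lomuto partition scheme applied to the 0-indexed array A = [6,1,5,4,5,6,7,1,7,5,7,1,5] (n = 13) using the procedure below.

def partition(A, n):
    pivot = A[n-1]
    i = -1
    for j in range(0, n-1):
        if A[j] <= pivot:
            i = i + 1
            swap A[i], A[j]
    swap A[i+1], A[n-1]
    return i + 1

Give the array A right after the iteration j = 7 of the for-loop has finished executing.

pivot=5, i=-1
j=0: 6>5, skip
j=1: 1≤5, i=0, swap(0,1) ⇒ [1,6,5,4,5,6,7,1,7,5,7,1,5]
j=2: 5≤5, i=1, swap(1,2) ⇒ [1,5,6,4,5,6,7,1,7,5,7,1,5]
j=3: 4≤5, i=2, swap(2,3) ⇒ [1,5,4,6,5,6,7,1,7,5,7,1,5]
j=4: 5≤5, i=3, swap(3,4) ⇒ [1,5,4,5,6,6,7,1,7,5,7,1,5]
j=5: 6>5, skip
j=6: 7>5, skip
j=7: 1≤5, i=4, swap(4,7) ⇒ [1,5,4,5,1,6,7,6,7,5,7,1,5]
(after j=7) A = [1,5,4,5,1,6,7,6,7,5,7,1,5]

[1,5,4,5,1,6,7,6,7,5,7,1,5]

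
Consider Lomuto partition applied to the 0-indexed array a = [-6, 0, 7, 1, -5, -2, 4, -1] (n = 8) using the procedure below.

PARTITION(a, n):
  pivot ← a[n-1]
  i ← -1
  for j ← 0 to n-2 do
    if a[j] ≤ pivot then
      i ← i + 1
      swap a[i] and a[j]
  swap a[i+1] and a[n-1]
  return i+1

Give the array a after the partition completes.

pivot=-1, i=-1
j=0: -6≤-1, i=0, swap(0,0) ⇒ [-6, 0, 7, 1, -5, -2, 4, -1]
j=1: 0>-1, skip
j=2: 7>-1, skip
j=3: 1>-1, skip
j=4: -5≤-1, i=1, swap(1,4) ⇒ [-6, -5, 7, 1, 0, -2, 4, -1]
j=5: -2≤-1, i=2, swap(2,5) ⇒ [-6, -5, -2, 1, 0, 7, 4, -1]
j=6: 4>-1, skip
swap(3,7) ⇒ [-6, -5, -2, -1, 0, 7, 4, 1]; return 3

[-6, -5, -2, -1, 0, 7, 4, 1]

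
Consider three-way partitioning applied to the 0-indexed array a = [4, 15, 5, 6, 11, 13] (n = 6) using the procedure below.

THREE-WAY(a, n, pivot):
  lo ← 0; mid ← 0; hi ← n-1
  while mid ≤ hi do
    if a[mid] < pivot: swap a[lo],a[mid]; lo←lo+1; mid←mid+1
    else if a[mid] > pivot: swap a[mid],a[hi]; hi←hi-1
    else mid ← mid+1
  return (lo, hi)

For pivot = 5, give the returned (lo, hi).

(1, 1)

lo=0 mid=0 hi=5
4<5: swap(0,0), lo=1 mid=1 ⇒ [4, 15, 5, 6, 11, 13]
15>5: swap(1,5), hi=4 ⇒ [4, 13, 5, 6, 11, 15]
13>5: swap(1,4), hi=3 ⇒ [4, 11, 5, 6, 13, 15]
11>5: swap(1,3), hi=2 ⇒ [4, 6, 5, 11, 13, 15]
6>5: swap(1,2), hi=1 ⇒ [4, 5, 6, 11, 13, 15]
5=5: mid=2
done. lo=1 hi=1; a=[4, 5, 6, 11, 13, 15]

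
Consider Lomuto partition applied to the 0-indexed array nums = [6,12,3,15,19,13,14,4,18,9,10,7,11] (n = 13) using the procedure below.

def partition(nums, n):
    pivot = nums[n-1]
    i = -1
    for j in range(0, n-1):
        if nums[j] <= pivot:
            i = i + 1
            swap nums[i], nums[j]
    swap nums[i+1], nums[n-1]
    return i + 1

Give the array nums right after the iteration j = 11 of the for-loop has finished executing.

[6,3,4,9,10,7,14,12,18,15,19,13,11]

pivot = nums[12] = 11; i = -1
j=0: nums[0]=6 ≤ 11 → i=0, swap nums[0],nums[0] (no change) → [6,12,3,15,19,13,14,4,18,9,10,7,11]
j=1: nums[1]=12 > 11 → no swap
j=2: nums[2]=3 ≤ 11 → i=1, swap nums[1],nums[2] → [6,3,12,15,19,13,14,4,18,9,10,7,11]
j=3: nums[3]=15 > 11 → no swap
j=4: nums[4]=19 > 11 → no swap
j=5: nums[5]=13 > 11 → no swap
j=6: nums[6]=14 > 11 → no swap
j=7: nums[7]=4 ≤ 11 → i=2, swap nums[2],nums[7] → [6,3,4,15,19,13,14,12,18,9,10,7,11]
j=8: nums[8]=18 > 11 → no swap
j=9: nums[9]=9 ≤ 11 → i=3, swap nums[3],nums[9] → [6,3,4,9,19,13,14,12,18,15,10,7,11]
j=10: nums[10]=10 ≤ 11 → i=4, swap nums[4],nums[10] → [6,3,4,9,10,13,14,12,18,15,19,7,11]
j=11: nums[11]=7 ≤ 11 → i=5, swap nums[5],nums[11] → [6,3,4,9,10,7,14,12,18,15,19,13,11]
(after j=11) nums = [6,3,4,9,10,7,14,12,18,15,19,13,11]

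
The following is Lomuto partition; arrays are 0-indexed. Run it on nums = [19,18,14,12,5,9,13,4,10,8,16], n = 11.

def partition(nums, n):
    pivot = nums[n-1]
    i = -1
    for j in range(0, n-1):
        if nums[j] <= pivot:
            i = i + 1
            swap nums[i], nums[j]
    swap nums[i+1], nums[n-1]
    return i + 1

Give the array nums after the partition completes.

[14,12,5,9,13,4,10,8,16,18,19]

pivot=16, i=-1
j=0: 19>16, skip
j=1: 18>16, skip
j=2: 14≤16, i=0, swap(0,2) ⇒ [14,18,19,12,5,9,13,4,10,8,16]
j=3: 12≤16, i=1, swap(1,3) ⇒ [14,12,19,18,5,9,13,4,10,8,16]
j=4: 5≤16, i=2, swap(2,4) ⇒ [14,12,5,18,19,9,13,4,10,8,16]
j=5: 9≤16, i=3, swap(3,5) ⇒ [14,12,5,9,19,18,13,4,10,8,16]
j=6: 13≤16, i=4, swap(4,6) ⇒ [14,12,5,9,13,18,19,4,10,8,16]
j=7: 4≤16, i=5, swap(5,7) ⇒ [14,12,5,9,13,4,19,18,10,8,16]
j=8: 10≤16, i=6, swap(6,8) ⇒ [14,12,5,9,13,4,10,18,19,8,16]
j=9: 8≤16, i=7, swap(7,9) ⇒ [14,12,5,9,13,4,10,8,19,18,16]
swap(8,10) ⇒ [14,12,5,9,13,4,10,8,16,18,19]; return 8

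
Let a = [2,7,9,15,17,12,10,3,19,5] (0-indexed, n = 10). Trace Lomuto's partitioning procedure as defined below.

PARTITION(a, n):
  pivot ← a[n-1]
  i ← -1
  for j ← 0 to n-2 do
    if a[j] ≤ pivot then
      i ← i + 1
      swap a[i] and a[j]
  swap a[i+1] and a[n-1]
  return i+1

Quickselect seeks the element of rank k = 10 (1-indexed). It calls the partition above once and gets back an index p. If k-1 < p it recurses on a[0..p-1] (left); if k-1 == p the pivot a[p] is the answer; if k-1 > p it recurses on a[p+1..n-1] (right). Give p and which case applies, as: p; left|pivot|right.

2; right

pivot=5, i=-1
j=0: 2≤5, i=0, swap(0,0) ⇒ [2,7,9,15,17,12,10,3,19,5]
j=1: 7>5, skip
j=2: 9>5, skip
j=3: 15>5, skip
j=4: 17>5, skip
j=5: 12>5, skip
j=6: 10>5, skip
j=7: 3≤5, i=1, swap(1,7) ⇒ [2,3,9,15,17,12,10,7,19,5]
j=8: 19>5, skip
swap(2,9) ⇒ [2,3,5,15,17,12,10,7,19,9]; return 2
p = 2; k-1 = 9 > 2 ⇒ right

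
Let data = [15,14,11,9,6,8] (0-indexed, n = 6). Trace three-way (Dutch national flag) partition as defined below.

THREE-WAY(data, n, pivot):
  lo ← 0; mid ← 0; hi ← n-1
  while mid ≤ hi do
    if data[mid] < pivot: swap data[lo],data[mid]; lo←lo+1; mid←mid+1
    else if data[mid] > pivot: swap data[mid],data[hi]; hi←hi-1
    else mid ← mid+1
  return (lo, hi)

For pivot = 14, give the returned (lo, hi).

(4, 4)

lo=0 mid=0 hi=5
15>14: swap(0,5), hi=4 ⇒ [8,14,11,9,6,15]
8<14: swap(0,0), lo=1 mid=1 ⇒ [8,14,11,9,6,15]
14=14: mid=2
11<14: swap(1,2), lo=2 mid=3 ⇒ [8,11,14,9,6,15]
9<14: swap(2,3), lo=3 mid=4 ⇒ [8,11,9,14,6,15]
6<14: swap(3,4), lo=4 mid=5 ⇒ [8,11,9,6,14,15]
done. lo=4 hi=4; data=[8,11,9,6,14,15]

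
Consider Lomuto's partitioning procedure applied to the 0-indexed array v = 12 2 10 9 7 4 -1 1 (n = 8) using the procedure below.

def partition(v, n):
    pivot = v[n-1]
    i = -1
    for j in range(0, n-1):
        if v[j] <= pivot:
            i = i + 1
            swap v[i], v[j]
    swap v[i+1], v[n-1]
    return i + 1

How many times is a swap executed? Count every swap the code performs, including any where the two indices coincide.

2

pivot = v[7] = 1; i = -1
j=0: v[0]=12 > 1 → no swap
j=1: v[1]=2 > 1 → no swap
j=2: v[2]=10 > 1 → no swap
j=3: v[3]=9 > 1 → no swap
j=4: v[4]=7 > 1 → no swap
j=5: v[5]=4 > 1 → no swap
j=6: v[6]=-1 ≤ 1 → i=0, swap v[0],v[6] → -1 2 10 9 7 4 12 1
final swap v[1],v[7] → -1 1 10 9 7 4 12 2; return 1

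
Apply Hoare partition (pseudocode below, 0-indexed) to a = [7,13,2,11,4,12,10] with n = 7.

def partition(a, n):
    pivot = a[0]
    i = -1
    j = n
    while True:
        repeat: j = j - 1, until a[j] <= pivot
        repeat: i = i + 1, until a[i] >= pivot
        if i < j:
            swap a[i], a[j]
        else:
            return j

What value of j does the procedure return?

pivot = a[0] = 7; i = -1, j = 7
j→4 (a[4]=4≤7), i→0 (a[0]=7≥7); i<j, swap → [4,13,2,11,7,12,10]
j→2 (a[2]=2≤7), i→1 (a[1]=13≥7); i<j, swap → [4,2,13,11,7,12,10]
j→1, i→2; i≥j, return j=1. a = [4,2,13,11,7,12,10]

1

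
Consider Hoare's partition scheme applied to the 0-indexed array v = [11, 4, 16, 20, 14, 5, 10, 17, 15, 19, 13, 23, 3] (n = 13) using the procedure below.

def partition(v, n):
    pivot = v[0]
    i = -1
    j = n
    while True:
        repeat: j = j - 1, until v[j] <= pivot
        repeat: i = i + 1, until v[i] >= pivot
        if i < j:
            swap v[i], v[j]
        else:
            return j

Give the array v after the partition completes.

[3, 4, 10, 5, 14, 20, 16, 17, 15, 19, 13, 23, 11]

pivot = v[0] = 11; i = -1, j = 13
j→12 (v[12]=3≤11), i→0 (v[0]=11≥11); i<j, swap → [3, 4, 16, 20, 14, 5, 10, 17, 15, 19, 13, 23, 11]
j→6 (v[6]=10≤11), i→2 (v[2]=16≥11); i<j, swap → [3, 4, 10, 20, 14, 5, 16, 17, 15, 19, 13, 23, 11]
j→5 (v[5]=5≤11), i→3 (v[3]=20≥11); i<j, swap → [3, 4, 10, 5, 14, 20, 16, 17, 15, 19, 13, 23, 11]
j→3, i→4; i≥j, return j=3. v = [3, 4, 10, 5, 14, 20, 16, 17, 15, 19, 13, 23, 11]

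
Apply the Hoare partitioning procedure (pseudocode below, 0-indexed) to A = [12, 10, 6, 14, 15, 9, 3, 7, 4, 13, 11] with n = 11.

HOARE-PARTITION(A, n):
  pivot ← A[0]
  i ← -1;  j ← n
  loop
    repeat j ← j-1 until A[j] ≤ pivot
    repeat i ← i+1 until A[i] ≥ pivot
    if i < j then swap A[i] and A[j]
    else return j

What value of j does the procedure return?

pivot = A[0] = 12; i = -1, j = 11
j→10 (A[10]=11≤12), i→0 (A[0]=12≥12); i<j, swap → [11, 10, 6, 14, 15, 9, 3, 7, 4, 13, 12]
j→8 (A[8]=4≤12), i→3 (A[3]=14≥12); i<j, swap → [11, 10, 6, 4, 15, 9, 3, 7, 14, 13, 12]
j→7 (A[7]=7≤12), i→4 (A[4]=15≥12); i<j, swap → [11, 10, 6, 4, 7, 9, 3, 15, 14, 13, 12]
j→6, i→7; i≥j, return j=6. A = [11, 10, 6, 4, 7, 9, 3, 15, 14, 13, 12]

6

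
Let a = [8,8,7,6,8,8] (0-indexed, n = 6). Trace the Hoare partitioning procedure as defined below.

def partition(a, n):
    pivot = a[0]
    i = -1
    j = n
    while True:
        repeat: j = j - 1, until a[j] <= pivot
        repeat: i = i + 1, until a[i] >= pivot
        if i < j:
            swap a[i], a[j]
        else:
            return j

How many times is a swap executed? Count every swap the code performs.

2

pivot = a[0] = 8; i = -1, j = 6
j→5 (a[5]=8≤8), i→0 (a[0]=8≥8); i<j, swap → [8,8,7,6,8,8]
j→4 (a[4]=8≤8), i→1 (a[1]=8≥8); i<j, swap → [8,8,7,6,8,8]
j→3, i→4; i≥j, return j=3. a = [8,8,7,6,8,8]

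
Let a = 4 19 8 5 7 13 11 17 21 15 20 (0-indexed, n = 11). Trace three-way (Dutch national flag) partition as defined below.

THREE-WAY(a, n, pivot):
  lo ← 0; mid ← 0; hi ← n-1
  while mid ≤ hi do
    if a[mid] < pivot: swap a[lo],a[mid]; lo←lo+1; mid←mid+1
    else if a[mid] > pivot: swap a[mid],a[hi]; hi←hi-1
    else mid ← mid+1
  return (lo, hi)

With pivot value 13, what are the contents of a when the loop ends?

4 11 8 5 7 13 17 21 15 20 19

pivot = 13; lo=0, mid=0, hi=10
a[mid]=4<13: swap a[0],a[0]; lo=1,mid=1 → 4 19 8 5 7 13 11 17 21 15 20
a[mid]=19>13: swap a[1],a[10]; hi=9 → 4 20 8 5 7 13 11 17 21 15 19
a[mid]=20>13: swap a[1],a[9]; hi=8 → 4 15 8 5 7 13 11 17 21 20 19
a[mid]=15>13: swap a[1],a[8]; hi=7 → 4 21 8 5 7 13 11 17 15 20 19
a[mid]=21>13: swap a[1],a[7]; hi=6 → 4 17 8 5 7 13 11 21 15 20 19
a[mid]=17>13: swap a[1],a[6]; hi=5 → 4 11 8 5 7 13 17 21 15 20 19
a[mid]=11<13: swap a[1],a[1]; lo=2,mid=2 → 4 11 8 5 7 13 17 21 15 20 19
a[mid]=8<13: swap a[2],a[2]; lo=3,mid=3 → 4 11 8 5 7 13 17 21 15 20 19
a[mid]=5<13: swap a[3],a[3]; lo=4,mid=4 → 4 11 8 5 7 13 17 21 15 20 19
a[mid]=7<13: swap a[4],a[4]; lo=5,mid=5 → 4 11 8 5 7 13 17 21 15 20 19
a[mid]=13=13: mid=6
end: lo=5, hi=5; a = 4 11 8 5 7 13 17 21 15 20 19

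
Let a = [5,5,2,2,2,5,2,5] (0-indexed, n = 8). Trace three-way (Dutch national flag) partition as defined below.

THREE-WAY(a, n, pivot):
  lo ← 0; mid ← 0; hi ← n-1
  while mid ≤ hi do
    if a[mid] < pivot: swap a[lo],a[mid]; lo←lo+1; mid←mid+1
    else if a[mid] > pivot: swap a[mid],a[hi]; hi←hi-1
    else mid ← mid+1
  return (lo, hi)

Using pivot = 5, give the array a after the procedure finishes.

lo=0 mid=0 hi=7
5=5: mid=1
5=5: mid=2
2<5: swap(0,2), lo=1 mid=3 ⇒ [2,5,5,2,2,5,2,5]
2<5: swap(1,3), lo=2 mid=4 ⇒ [2,2,5,5,2,5,2,5]
2<5: swap(2,4), lo=3 mid=5 ⇒ [2,2,2,5,5,5,2,5]
5=5: mid=6
2<5: swap(3,6), lo=4 mid=7 ⇒ [2,2,2,2,5,5,5,5]
5=5: mid=8
done. lo=4 hi=7; a=[2,2,2,2,5,5,5,5]

[2,2,2,2,5,5,5,5]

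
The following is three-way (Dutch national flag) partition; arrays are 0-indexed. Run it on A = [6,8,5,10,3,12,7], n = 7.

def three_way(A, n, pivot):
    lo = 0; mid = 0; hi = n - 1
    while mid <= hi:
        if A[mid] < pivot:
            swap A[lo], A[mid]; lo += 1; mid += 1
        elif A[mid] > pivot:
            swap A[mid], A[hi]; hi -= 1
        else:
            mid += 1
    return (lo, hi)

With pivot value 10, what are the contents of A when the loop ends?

[6,8,5,3,7,10,12]

lo=0 mid=0 hi=6
6<10: swap(0,0), lo=1 mid=1 ⇒ [6,8,5,10,3,12,7]
8<10: swap(1,1), lo=2 mid=2 ⇒ [6,8,5,10,3,12,7]
5<10: swap(2,2), lo=3 mid=3 ⇒ [6,8,5,10,3,12,7]
10=10: mid=4
3<10: swap(3,4), lo=4 mid=5 ⇒ [6,8,5,3,10,12,7]
12>10: swap(5,6), hi=5 ⇒ [6,8,5,3,10,7,12]
7<10: swap(4,5), lo=5 mid=6 ⇒ [6,8,5,3,7,10,12]
done. lo=5 hi=5; A=[6,8,5,3,7,10,12]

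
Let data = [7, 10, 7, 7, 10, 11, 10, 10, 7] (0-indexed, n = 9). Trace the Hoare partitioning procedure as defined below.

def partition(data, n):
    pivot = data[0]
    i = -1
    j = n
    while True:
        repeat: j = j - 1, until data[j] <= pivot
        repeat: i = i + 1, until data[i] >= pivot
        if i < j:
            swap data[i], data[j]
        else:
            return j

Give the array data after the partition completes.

pivot = data[0] = 7; i = -1, j = 9
j→8 (data[8]=7≤7), i→0 (data[0]=7≥7); i<j, swap → [7, 10, 7, 7, 10, 11, 10, 10, 7]
j→3 (data[3]=7≤7), i→1 (data[1]=10≥7); i<j, swap → [7, 7, 7, 10, 10, 11, 10, 10, 7]
j→2, i→2; i≥j, return j=2. data = [7, 7, 7, 10, 10, 11, 10, 10, 7]

[7, 7, 7, 10, 10, 11, 10, 10, 7]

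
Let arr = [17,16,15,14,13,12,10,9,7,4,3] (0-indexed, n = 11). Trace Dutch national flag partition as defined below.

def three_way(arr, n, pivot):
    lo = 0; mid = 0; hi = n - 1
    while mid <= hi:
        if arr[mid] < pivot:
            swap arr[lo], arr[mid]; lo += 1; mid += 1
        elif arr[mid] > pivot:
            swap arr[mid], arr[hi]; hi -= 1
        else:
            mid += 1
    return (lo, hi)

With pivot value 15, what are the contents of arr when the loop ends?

lo=0 mid=0 hi=10
17>15: swap(0,10), hi=9 ⇒ [3,16,15,14,13,12,10,9,7,4,17]
3<15: swap(0,0), lo=1 mid=1 ⇒ [3,16,15,14,13,12,10,9,7,4,17]
16>15: swap(1,9), hi=8 ⇒ [3,4,15,14,13,12,10,9,7,16,17]
4<15: swap(1,1), lo=2 mid=2 ⇒ [3,4,15,14,13,12,10,9,7,16,17]
15=15: mid=3
14<15: swap(2,3), lo=3 mid=4 ⇒ [3,4,14,15,13,12,10,9,7,16,17]
13<15: swap(3,4), lo=4 mid=5 ⇒ [3,4,14,13,15,12,10,9,7,16,17]
12<15: swap(4,5), lo=5 mid=6 ⇒ [3,4,14,13,12,15,10,9,7,16,17]
10<15: swap(5,6), lo=6 mid=7 ⇒ [3,4,14,13,12,10,15,9,7,16,17]
9<15: swap(6,7), lo=7 mid=8 ⇒ [3,4,14,13,12,10,9,15,7,16,17]
7<15: swap(7,8), lo=8 mid=9 ⇒ [3,4,14,13,12,10,9,7,15,16,17]
done. lo=8 hi=8; arr=[3,4,14,13,12,10,9,7,15,16,17]

[3,4,14,13,12,10,9,7,15,16,17]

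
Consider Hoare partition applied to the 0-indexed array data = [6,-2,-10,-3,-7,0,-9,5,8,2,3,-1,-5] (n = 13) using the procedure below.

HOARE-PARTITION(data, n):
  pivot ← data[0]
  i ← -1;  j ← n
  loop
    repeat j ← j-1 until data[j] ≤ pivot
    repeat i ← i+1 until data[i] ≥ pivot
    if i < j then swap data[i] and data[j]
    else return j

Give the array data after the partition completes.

pivot=6
j stops at 12 (-5), i stops at 0 (6); swap ⇒ [-5,-2,-10,-3,-7,0,-9,5,8,2,3,-1,6]
j stops at 11 (-1), i stops at 8 (8); swap ⇒ [-5,-2,-10,-3,-7,0,-9,5,-1,2,3,8,6]
j stops at 10, i stops at 11; i≥j ⇒ return 10. data=[-5,-2,-10,-3,-7,0,-9,5,-1,2,3,8,6]

[-5,-2,-10,-3,-7,0,-9,5,-1,2,3,8,6]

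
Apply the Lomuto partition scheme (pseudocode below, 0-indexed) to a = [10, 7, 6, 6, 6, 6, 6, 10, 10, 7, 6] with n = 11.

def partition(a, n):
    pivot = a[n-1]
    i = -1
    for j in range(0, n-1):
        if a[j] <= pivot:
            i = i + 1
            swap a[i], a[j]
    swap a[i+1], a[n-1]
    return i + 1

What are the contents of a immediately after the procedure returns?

[6, 6, 6, 6, 6, 6, 10, 10, 10, 7, 7]

pivot=6, i=-1
j=0: 10>6, skip
j=1: 7>6, skip
j=2: 6≤6, i=0, swap(0,2) ⇒ [6, 7, 10, 6, 6, 6, 6, 10, 10, 7, 6]
j=3: 6≤6, i=1, swap(1,3) ⇒ [6, 6, 10, 7, 6, 6, 6, 10, 10, 7, 6]
j=4: 6≤6, i=2, swap(2,4) ⇒ [6, 6, 6, 7, 10, 6, 6, 10, 10, 7, 6]
j=5: 6≤6, i=3, swap(3,5) ⇒ [6, 6, 6, 6, 10, 7, 6, 10, 10, 7, 6]
j=6: 6≤6, i=4, swap(4,6) ⇒ [6, 6, 6, 6, 6, 7, 10, 10, 10, 7, 6]
j=7: 10>6, skip
j=8: 10>6, skip
j=9: 7>6, skip
swap(5,10) ⇒ [6, 6, 6, 6, 6, 6, 10, 10, 10, 7, 7]; return 5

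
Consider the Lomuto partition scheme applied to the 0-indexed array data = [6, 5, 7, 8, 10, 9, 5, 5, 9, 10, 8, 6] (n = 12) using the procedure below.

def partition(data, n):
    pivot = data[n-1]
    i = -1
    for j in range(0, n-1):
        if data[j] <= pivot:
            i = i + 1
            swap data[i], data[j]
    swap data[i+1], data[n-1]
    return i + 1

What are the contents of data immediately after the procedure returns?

pivot=6, i=-1
j=0: 6≤6, i=0, swap(0,0) ⇒ [6, 5, 7, 8, 10, 9, 5, 5, 9, 10, 8, 6]
j=1: 5≤6, i=1, swap(1,1) ⇒ [6, 5, 7, 8, 10, 9, 5, 5, 9, 10, 8, 6]
j=2: 7>6, skip
j=3: 8>6, skip
j=4: 10>6, skip
j=5: 9>6, skip
j=6: 5≤6, i=2, swap(2,6) ⇒ [6, 5, 5, 8, 10, 9, 7, 5, 9, 10, 8, 6]
j=7: 5≤6, i=3, swap(3,7) ⇒ [6, 5, 5, 5, 10, 9, 7, 8, 9, 10, 8, 6]
j=8: 9>6, skip
j=9: 10>6, skip
j=10: 8>6, skip
swap(4,11) ⇒ [6, 5, 5, 5, 6, 9, 7, 8, 9, 10, 8, 10]; return 4

[6, 5, 5, 5, 6, 9, 7, 8, 9, 10, 8, 10]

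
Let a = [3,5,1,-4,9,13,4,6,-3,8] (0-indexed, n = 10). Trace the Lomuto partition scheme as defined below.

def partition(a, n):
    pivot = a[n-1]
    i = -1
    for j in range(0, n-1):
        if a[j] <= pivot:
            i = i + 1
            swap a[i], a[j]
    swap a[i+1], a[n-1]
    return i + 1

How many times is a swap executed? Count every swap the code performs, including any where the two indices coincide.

8

pivot=8, i=-1
j=0: 3≤8, i=0, swap(0,0) ⇒ [3,5,1,-4,9,13,4,6,-3,8]
j=1: 5≤8, i=1, swap(1,1) ⇒ [3,5,1,-4,9,13,4,6,-3,8]
j=2: 1≤8, i=2, swap(2,2) ⇒ [3,5,1,-4,9,13,4,6,-3,8]
j=3: -4≤8, i=3, swap(3,3) ⇒ [3,5,1,-4,9,13,4,6,-3,8]
j=4: 9>8, skip
j=5: 13>8, skip
j=6: 4≤8, i=4, swap(4,6) ⇒ [3,5,1,-4,4,13,9,6,-3,8]
j=7: 6≤8, i=5, swap(5,7) ⇒ [3,5,1,-4,4,6,9,13,-3,8]
j=8: -3≤8, i=6, swap(6,8) ⇒ [3,5,1,-4,4,6,-3,13,9,8]
swap(7,9) ⇒ [3,5,1,-4,4,6,-3,8,9,13]; return 7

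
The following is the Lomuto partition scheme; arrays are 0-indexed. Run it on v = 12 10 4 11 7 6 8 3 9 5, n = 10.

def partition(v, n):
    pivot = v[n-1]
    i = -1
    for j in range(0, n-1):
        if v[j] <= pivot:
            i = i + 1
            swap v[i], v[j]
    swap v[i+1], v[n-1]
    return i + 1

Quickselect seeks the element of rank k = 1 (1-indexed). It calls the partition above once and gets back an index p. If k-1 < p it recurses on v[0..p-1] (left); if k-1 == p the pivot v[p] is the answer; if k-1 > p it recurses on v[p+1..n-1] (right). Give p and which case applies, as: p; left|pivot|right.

pivot = v[9] = 5; i = -1
j=0: v[0]=12 > 5 → no swap
j=1: v[1]=10 > 5 → no swap
j=2: v[2]=4 ≤ 5 → i=0, swap v[0],v[2] → 4 10 12 11 7 6 8 3 9 5
j=3: v[3]=11 > 5 → no swap
j=4: v[4]=7 > 5 → no swap
j=5: v[5]=6 > 5 → no swap
j=6: v[6]=8 > 5 → no swap
j=7: v[7]=3 ≤ 5 → i=1, swap v[1],v[7] → 4 3 12 11 7 6 8 10 9 5
j=8: v[8]=9 > 5 → no swap
final swap v[2],v[9] → 4 3 5 11 7 6 8 10 9 12; return 2
p = 2; k-1 = 0 < 2 ⇒ left

2; left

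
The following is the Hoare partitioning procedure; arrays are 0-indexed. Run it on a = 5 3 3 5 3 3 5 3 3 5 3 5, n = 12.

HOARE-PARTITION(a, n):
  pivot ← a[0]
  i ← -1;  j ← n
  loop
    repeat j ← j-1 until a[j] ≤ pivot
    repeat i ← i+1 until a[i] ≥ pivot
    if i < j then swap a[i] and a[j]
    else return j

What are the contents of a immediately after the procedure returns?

5 3 3 3 3 3 5 3 3 5 5 5

pivot = a[0] = 5; i = -1, j = 12
j→11 (a[11]=5≤5), i→0 (a[0]=5≥5); i<j, swap → 5 3 3 5 3 3 5 3 3 5 3 5
j→10 (a[10]=3≤5), i→3 (a[3]=5≥5); i<j, swap → 5 3 3 3 3 3 5 3 3 5 5 5
j→9 (a[9]=5≤5), i→6 (a[6]=5≥5); i<j, swap → 5 3 3 3 3 3 5 3 3 5 5 5
j→8, i→9; i≥j, return j=8. a = 5 3 3 3 3 3 5 3 3 5 5 5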